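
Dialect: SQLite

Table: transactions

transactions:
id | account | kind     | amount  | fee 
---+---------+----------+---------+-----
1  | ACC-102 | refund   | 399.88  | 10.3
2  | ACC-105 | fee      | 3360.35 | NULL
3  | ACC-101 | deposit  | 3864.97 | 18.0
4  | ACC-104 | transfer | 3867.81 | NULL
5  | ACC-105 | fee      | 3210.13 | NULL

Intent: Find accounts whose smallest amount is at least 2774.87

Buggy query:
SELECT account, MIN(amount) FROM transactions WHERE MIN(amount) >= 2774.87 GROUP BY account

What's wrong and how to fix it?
Bug: MIN() in WHERE is a misuse of aggregate

Fix: Replace WHERE with HAVING after the GROUP BY

Corrected query:
SELECT account, MIN(amount) FROM transactions GROUP BY account HAVING MIN(amount) >= 2774.87

Result:
account | MIN(amount)
--------+------------
ACC-101 | 3864.97    
ACC-104 | 3867.81    
ACC-105 | 3210.13    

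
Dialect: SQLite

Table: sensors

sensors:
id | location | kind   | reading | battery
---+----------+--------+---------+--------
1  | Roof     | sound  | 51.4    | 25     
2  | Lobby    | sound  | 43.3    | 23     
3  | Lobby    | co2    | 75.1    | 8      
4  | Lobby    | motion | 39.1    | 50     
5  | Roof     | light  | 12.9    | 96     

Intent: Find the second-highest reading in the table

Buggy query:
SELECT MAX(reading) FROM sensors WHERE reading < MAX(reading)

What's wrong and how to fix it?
Bug: The inner MAX is an aggregate inside WHERE, which is not allowed

Fix: Compute the overall MAX in a subquery, then take MAX of rows below it

Corrected query:
SELECT MAX(reading) FROM sensors WHERE reading < (SELECT MAX(reading) FROM sensors)

Result:
MAX(reading)
------------
51.4        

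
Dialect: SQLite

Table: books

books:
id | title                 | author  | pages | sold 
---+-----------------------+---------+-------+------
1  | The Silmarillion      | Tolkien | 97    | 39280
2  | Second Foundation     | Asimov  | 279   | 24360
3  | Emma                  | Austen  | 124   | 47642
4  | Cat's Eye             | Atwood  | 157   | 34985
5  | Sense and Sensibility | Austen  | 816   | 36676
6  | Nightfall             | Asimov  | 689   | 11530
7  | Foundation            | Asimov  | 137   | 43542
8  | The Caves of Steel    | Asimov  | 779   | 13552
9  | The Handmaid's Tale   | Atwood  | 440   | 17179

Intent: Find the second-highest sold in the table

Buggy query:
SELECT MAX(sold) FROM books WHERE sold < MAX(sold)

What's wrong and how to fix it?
Bug: The inner MAX is an aggregate inside WHERE, which is not allowed

Fix: Compute the overall MAX in a subquery, then take MAX of rows below it

Corrected query:
SELECT MAX(sold) FROM books WHERE sold < (SELECT MAX(sold) FROM books)

Result:
MAX(sold)
---------
43542    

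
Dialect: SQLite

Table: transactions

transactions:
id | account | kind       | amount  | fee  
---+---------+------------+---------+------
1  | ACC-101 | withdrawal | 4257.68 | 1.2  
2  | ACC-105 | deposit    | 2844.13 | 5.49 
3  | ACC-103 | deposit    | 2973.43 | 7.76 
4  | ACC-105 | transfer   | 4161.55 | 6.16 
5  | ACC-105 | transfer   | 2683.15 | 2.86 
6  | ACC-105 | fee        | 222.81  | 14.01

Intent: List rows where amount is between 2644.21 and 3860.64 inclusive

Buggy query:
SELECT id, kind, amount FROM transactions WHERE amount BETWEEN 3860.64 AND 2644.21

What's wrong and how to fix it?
Bug: BETWEEN expects the lower bound first; with 3860.64 AND 2644.21 the range is empty

Fix: Write BETWEEN 2644.21 AND 3860.64

Corrected query:
SELECT id, kind, amount FROM transactions WHERE amount BETWEEN 2644.21 AND 3860.64

Result:
id | kind     | amount 
---+----------+--------
2  | deposit  | 2844.13
3  | deposit  | 2973.43
5  | transfer | 2683.15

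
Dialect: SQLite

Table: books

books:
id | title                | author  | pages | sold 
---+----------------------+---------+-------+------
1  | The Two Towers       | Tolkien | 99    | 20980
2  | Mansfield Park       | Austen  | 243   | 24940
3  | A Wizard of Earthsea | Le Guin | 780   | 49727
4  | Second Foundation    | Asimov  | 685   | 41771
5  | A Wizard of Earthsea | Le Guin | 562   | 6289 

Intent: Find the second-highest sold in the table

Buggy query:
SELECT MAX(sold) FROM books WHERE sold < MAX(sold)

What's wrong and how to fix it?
Bug: The inner MAX is an aggregate inside WHERE, which is not allowed

Fix: Put the inner MAX in a scalar subquery

Corrected query:
SELECT MAX(sold) FROM books WHERE sold < (SELECT MAX(sold) FROM books)

Result:
MAX(sold)
---------
41771    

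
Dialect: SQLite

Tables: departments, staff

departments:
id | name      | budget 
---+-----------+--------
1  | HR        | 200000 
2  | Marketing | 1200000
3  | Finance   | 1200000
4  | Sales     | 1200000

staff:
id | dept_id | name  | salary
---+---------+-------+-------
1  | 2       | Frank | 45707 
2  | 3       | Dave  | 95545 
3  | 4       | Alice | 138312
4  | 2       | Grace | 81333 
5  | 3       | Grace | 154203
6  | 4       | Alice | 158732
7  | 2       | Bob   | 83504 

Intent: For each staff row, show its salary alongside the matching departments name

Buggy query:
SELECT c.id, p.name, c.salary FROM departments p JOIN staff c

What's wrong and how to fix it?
Bug: JOIN with no ON clause produces a cartesian product; every staff row pairs with every departments row

Fix: Specify the join condition linking the foreign key to the parent id

Corrected query:
SELECT c.id, p.name, c.salary FROM departments p JOIN staff c ON c.dept_id = p.id

Result:
id | name      | salary
---+-----------+-------
1  | Marketing | 45707 
2  | Finance   | 95545 
3  | Sales     | 138312
4  | Marketing | 81333 
5  | Finance   | 154203
6  | Sales     | 158732
7  | Marketing | 83504 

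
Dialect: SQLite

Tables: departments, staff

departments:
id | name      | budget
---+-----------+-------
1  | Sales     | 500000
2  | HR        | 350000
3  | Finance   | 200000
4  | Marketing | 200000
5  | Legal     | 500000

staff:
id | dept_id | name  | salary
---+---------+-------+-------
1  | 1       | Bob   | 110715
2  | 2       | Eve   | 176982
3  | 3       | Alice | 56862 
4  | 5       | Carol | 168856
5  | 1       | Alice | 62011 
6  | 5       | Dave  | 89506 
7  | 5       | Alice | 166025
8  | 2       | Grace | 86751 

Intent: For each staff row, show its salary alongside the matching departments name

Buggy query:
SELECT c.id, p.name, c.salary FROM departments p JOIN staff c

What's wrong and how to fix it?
Bug: Missing join condition: each staff row is matched to all departments rows instead of just its own

Fix: Add ON c.dept_id = p.id to the JOIN

Corrected query:
SELECT c.id, p.name, c.salary FROM departments p JOIN staff c ON c.dept_id = p.id

Result:
id | name    | salary
---+---------+-------
1  | Sales   | 110715
2  | HR      | 176982
3  | Finance | 56862 
4  | Legal   | 168856
5  | Sales   | 62011 
6  | Legal   | 89506 
7  | Legal   | 166025
8  | HR      | 86751 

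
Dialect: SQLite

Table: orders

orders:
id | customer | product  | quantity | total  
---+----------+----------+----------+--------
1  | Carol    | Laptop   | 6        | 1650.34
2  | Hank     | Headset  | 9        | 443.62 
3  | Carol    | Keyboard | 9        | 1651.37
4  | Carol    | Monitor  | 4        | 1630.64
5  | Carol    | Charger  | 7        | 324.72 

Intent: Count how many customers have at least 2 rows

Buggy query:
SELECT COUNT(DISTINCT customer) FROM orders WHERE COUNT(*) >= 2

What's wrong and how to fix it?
Bug: WHERE filters individual rows, not groups, so a group-level COUNT is invalid there

Fix: Group first with HAVING COUNT(*) >= 2, then COUNT the resulting groups

Corrected query:
SELECT COUNT(*) FROM (SELECT customer FROM orders GROUP BY customer HAVING COUNT(*) >= 2)

Result:
COUNT(*)
--------
1       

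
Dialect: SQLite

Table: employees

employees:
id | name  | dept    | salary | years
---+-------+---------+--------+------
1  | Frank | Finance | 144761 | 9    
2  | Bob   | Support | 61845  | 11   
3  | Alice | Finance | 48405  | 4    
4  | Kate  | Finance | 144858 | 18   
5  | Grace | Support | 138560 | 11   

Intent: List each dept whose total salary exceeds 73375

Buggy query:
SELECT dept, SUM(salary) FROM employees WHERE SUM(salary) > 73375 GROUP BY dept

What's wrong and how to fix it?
Bug: Aggregate functions cannot appear in a WHERE clause

Fix: Move the aggregate condition to a HAVING clause

Corrected query:
SELECT dept, SUM(salary) FROM employees GROUP BY dept HAVING SUM(salary) > 73375

Result:
dept    | SUM(salary)
--------+------------
Finance | 338024     
Support | 200405     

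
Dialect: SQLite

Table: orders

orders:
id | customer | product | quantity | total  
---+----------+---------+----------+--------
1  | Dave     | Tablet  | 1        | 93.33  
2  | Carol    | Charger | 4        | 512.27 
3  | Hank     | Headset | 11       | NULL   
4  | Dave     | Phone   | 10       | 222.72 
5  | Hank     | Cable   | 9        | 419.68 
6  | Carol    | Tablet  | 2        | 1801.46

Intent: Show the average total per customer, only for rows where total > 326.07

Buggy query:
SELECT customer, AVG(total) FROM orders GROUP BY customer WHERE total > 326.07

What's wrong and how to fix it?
Bug: Row-level WHERE must come before GROUP BY in the clause order

Fix: Move the WHERE clause before GROUP BY

Corrected query:
SELECT customer, AVG(total) FROM orders WHERE total > 326.07 GROUP BY customer

Result:
customer | AVG(total)
---------+-----------
Carol    | 1156.865  
Hank     | 419.68    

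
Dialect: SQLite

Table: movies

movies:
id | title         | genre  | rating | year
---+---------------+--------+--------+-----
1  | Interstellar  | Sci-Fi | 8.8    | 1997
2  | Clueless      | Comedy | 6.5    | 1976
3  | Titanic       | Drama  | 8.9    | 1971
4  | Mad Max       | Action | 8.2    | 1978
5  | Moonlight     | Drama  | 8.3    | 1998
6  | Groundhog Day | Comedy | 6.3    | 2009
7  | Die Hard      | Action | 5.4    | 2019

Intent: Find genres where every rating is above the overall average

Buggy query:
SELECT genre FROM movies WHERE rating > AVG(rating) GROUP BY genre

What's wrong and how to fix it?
Bug: AVG() is an aggregate; it can't sit directly in WHERE

Fix: Use a subquery for AVG and a HAVING MIN(...) filter so the condition holds for every row in the group

Corrected query:
SELECT genre FROM movies GROUP BY genre HAVING MIN(rating) > (SELECT AVG(rating) FROM movies)

Result:
genre 
------
Drama 
Sci-Fi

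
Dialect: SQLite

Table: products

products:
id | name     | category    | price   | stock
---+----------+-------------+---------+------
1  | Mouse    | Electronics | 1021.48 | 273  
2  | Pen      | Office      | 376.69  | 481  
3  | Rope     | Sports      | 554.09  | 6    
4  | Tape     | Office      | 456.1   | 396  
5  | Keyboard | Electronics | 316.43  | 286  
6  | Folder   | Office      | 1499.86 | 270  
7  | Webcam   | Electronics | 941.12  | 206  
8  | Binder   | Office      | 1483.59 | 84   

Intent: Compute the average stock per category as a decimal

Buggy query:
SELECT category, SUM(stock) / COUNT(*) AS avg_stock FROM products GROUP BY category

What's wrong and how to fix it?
Bug: SUM(stock) and COUNT(*) are both integers; the division truncates the fractional part

Fix: Cast one side to REAL so the division keeps the fractional part

Corrected query:
SELECT category, SUM(stock) * 1.0 / COUNT(*) AS avg_stock FROM products GROUP BY category

Result:
category    | avg_stock
------------+----------
Electronics | 255      
Office      | 307.75   
Sports      | 6        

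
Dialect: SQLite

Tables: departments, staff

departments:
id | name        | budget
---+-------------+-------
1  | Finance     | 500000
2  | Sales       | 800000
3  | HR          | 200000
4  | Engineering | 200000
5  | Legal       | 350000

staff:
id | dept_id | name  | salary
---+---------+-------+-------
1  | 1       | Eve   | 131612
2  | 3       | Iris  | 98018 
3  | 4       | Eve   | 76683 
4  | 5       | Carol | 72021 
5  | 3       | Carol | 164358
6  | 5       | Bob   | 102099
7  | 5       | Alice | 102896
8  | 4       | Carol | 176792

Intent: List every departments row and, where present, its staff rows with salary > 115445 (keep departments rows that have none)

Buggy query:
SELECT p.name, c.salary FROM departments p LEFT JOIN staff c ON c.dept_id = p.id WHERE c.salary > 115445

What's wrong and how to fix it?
Bug: A WHERE condition on the right-hand table after LEFT JOIN drops unmatched parents

Fix: Put 'c.salary > 115445' in the JOIN's ON clause instead of WHERE

Corrected query:
SELECT p.name, c.salary FROM departments p LEFT JOIN staff c ON c.dept_id = p.id AND c.salary > 115445

Result:
name        | salary
------------+-------
Finance     | 131612
Sales       | NULL  
HR          | 164358
Engineering | 176792
Legal       | NULL  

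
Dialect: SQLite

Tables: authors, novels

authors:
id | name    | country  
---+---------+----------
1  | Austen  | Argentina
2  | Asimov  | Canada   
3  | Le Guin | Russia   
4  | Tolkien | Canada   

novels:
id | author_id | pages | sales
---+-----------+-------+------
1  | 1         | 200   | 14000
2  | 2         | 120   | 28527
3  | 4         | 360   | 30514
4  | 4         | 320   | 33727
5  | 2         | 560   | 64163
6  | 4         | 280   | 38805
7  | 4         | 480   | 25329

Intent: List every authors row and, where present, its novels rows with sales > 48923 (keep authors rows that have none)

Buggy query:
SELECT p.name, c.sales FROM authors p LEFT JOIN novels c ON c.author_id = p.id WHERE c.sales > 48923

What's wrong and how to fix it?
Bug: A WHERE condition on the right-hand table after LEFT JOIN drops unmatched parents

Fix: Put 'c.sales > 48923' in the JOIN's ON clause instead of WHERE

Corrected query:
SELECT p.name, c.sales FROM authors p LEFT JOIN novels c ON c.author_id = p.id AND c.sales > 48923

Result:
name    | sales
--------+------
Austen  | NULL 
Asimov  | 64163
Le Guin | NULL 
Tolkien | NULL 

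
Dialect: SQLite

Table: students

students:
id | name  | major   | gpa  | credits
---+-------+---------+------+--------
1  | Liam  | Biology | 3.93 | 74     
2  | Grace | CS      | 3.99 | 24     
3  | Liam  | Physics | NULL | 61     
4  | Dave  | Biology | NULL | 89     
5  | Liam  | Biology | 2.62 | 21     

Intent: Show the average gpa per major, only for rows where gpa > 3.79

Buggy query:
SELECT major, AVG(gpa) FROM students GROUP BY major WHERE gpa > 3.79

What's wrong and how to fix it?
Bug: Row-level WHERE must come before GROUP BY in the clause order

Fix: Place WHERE between FROM and GROUP BY

Corrected query:
SELECT major, AVG(gpa) FROM students WHERE gpa > 3.79 GROUP BY major

Result:
major   | AVG(gpa)
--------+---------
Biology | 3.93    
CS      | 3.99    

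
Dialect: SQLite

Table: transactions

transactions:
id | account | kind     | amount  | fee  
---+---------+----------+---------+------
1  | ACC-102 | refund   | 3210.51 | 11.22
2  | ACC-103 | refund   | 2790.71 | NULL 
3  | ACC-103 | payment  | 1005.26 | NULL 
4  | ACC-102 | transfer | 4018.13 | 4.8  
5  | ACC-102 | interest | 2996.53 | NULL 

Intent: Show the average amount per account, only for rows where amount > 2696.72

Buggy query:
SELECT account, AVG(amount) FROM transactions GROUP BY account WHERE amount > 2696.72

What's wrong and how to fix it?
Bug: WHERE cannot follow GROUP BY

Fix: Move the WHERE clause before GROUP BY

Corrected query:
SELECT account, AVG(amount) FROM transactions WHERE amount > 2696.72 GROUP BY account

Result:
account | AVG(amount)
--------+------------
ACC-102 | 3408.39    
ACC-103 | 2790.71    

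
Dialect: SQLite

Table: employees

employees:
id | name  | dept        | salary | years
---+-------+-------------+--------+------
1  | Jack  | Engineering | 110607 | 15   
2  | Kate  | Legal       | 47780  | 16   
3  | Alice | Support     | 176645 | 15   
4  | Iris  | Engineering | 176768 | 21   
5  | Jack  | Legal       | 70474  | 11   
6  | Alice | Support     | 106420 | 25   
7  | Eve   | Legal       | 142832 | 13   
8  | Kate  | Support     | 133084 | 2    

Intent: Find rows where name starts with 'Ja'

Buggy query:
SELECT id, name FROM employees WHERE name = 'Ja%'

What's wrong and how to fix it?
Bug: '=' compares the literal string including the % character; pattern matching needs LIKE

Fix: Use LIKE for wildcard pattern matching

Corrected query:
SELECT id, name FROM employees WHERE name LIKE 'Ja%'

Result:
id | name
---+-----
1  | Jack
5  | Jack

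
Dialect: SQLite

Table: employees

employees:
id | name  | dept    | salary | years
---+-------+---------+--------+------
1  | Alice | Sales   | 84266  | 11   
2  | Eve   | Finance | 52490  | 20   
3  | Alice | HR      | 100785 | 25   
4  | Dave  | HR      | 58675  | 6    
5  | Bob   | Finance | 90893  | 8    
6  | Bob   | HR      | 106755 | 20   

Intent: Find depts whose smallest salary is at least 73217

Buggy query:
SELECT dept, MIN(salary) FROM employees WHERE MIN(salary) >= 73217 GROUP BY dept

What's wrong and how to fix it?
Bug: MIN() in WHERE is a misuse of aggregate

Fix: Replace WHERE with HAVING after the GROUP BY

Corrected query:
SELECT dept, MIN(salary) FROM employees GROUP BY dept HAVING MIN(salary) >= 73217

Result:
dept  | MIN(salary)
------+------------
Sales | 84266      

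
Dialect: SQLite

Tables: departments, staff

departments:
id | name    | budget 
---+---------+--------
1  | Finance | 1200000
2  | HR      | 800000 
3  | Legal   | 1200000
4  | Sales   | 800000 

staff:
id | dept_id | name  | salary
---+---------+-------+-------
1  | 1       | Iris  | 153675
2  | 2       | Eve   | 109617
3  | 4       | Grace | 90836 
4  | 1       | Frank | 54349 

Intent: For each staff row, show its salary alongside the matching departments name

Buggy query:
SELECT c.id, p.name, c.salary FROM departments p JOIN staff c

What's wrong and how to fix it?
Bug: JOIN with no ON clause produces a cartesian product; every staff row pairs with every departments row

Fix: Add ON c.dept_id = p.id to the JOIN

Corrected query:
SELECT c.id, p.name, c.salary FROM departments p JOIN staff c ON c.dept_id = p.id

Result:
id | name    | salary
---+---------+-------
1  | Finance | 153675
2  | HR      | 109617
3  | Sales   | 90836 
4  | Finance | 54349 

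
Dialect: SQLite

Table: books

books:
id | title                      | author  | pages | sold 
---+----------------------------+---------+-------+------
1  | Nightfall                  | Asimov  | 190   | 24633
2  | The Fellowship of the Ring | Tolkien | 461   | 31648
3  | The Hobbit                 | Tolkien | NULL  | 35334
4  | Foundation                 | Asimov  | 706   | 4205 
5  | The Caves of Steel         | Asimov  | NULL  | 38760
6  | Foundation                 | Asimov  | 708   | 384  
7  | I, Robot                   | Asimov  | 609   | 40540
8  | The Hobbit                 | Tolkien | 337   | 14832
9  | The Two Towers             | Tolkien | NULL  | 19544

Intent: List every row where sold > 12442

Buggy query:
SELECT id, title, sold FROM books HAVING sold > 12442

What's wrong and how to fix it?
Bug: HAVING filters the output of aggregation, but this query has no GROUP BY and no aggregate functions, so SQLite rejects it (HAVING clause on a non-aggregate query); the condition here is per row

Fix: Replace HAVING with WHERE since the condition applies to individual rows

Corrected query:
SELECT id, title, sold FROM books WHERE sold > 12442

Result:
id | title                      | sold 
---+----------------------------+------
1  | Nightfall                  | 24633
2  | The Fellowship of the Ring | 31648
3  | The Hobbit                 | 35334
5  | The Caves of Steel         | 38760
7  | I, Robot                   | 40540
8  | The Hobbit                 | 14832
9  | The Two Towers             | 19544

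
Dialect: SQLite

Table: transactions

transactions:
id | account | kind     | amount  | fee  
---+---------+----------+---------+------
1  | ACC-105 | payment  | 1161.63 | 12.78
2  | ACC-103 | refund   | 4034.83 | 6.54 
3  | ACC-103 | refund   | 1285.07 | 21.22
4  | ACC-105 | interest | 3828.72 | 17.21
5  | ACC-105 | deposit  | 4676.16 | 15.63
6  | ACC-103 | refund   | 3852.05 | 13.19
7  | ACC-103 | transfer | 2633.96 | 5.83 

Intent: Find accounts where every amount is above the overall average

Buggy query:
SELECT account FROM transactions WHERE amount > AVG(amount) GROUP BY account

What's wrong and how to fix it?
Bug: WHERE evaluates per row before aggregation, so AVG() is unavailable

Fix: Use a subquery for AVG and a HAVING MIN(...) filter so the condition holds for every row in the group

Corrected query:
SELECT account FROM transactions GROUP BY account HAVING MIN(amount) > (SELECT AVG(amount) FROM transactions)

Result:
(no rows)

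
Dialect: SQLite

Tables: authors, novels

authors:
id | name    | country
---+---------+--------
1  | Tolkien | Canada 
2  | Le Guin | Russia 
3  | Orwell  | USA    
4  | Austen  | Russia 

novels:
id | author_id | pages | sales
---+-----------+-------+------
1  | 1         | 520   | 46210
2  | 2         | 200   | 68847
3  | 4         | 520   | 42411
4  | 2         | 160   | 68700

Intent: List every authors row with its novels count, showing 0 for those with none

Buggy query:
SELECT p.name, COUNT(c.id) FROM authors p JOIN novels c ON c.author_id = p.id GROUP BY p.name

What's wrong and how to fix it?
Bug: INNER JOIN drops authors rows that have no matching novels rows

Fix: Use LEFT JOIN so parents without children still appear (COUNT(c.id) gives 0)

Corrected query:
SELECT p.name, COUNT(c.id) FROM authors p LEFT JOIN novels c ON c.author_id = p.id GROUP BY p.name

Result:
name    | COUNT(c.id)
--------+------------
Austen  | 1          
Le Guin | 2          
Orwell  | 0          
Tolkien | 1          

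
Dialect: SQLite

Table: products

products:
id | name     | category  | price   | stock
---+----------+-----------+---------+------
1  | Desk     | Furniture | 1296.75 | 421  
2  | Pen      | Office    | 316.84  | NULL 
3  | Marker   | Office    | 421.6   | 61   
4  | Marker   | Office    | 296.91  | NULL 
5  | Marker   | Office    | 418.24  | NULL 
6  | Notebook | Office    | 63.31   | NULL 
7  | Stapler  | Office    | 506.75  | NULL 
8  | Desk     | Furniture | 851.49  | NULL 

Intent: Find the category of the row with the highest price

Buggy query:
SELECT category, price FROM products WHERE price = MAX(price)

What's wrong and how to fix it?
Bug: WHERE is evaluated per row; an aggregate over the whole table isn't defined there

Fix: Use a subquery: WHERE price = (SELECT MAX(price) FROM products)

Corrected query:
SELECT category, price FROM products WHERE price = (SELECT MAX(price) FROM products)

Result:
category  | price  
----------+--------
Furniture | 1296.75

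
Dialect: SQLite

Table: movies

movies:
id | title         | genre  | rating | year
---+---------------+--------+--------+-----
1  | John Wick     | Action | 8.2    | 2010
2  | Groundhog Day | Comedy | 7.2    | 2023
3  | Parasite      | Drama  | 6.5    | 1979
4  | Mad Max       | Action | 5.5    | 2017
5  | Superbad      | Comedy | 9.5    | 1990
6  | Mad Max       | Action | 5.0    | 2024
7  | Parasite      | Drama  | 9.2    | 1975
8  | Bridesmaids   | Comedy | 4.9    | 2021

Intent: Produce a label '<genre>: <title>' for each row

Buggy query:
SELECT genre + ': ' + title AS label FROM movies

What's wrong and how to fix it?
Bug: SQLite uses || for string concatenation; + coerces text to numbers (yielding 0)

Fix: Replace + with || to concatenate text

Corrected query:
SELECT genre || ': ' || title AS label FROM movies

Result:
label                
---------------------
Action: John Wick    
Comedy: Groundhog Day
Drama: Parasite      
Action: Mad Max      
Comedy: Superbad     
Action: Mad Max      
Drama: Parasite      
Comedy: Bridesmaids  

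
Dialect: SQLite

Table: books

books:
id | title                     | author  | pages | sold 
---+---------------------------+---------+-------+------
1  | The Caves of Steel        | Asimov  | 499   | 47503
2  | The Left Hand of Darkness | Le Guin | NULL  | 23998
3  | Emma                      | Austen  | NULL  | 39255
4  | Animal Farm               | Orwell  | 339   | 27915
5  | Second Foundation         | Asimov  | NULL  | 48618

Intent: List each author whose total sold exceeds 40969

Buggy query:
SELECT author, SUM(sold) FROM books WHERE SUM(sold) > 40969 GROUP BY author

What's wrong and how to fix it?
Bug: WHERE runs before GROUP BY, so aggregates aren't available there

Fix: Use HAVING (which filters groups after aggregation) instead of WHERE

Corrected query:
SELECT author, SUM(sold) FROM books GROUP BY author HAVING SUM(sold) > 40969

Result:
author | SUM(sold)
-------+----------
Asimov | 96121    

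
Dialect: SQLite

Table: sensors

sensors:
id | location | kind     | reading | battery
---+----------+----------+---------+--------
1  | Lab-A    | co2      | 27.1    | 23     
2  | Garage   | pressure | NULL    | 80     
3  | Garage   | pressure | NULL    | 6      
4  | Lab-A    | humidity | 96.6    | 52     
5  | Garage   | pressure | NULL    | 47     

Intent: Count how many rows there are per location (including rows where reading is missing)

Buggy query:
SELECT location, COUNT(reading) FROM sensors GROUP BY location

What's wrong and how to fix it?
Bug: COUNT(column) counts non-NULL values only; rows with NULL reading aren't counted

Fix: Use COUNT(*) to count all rows regardless of NULL

Corrected query:
SELECT location, COUNT(*) FROM sensors GROUP BY location

Result:
location | COUNT(*)
---------+---------
Garage   | 3       
Lab-A    | 2       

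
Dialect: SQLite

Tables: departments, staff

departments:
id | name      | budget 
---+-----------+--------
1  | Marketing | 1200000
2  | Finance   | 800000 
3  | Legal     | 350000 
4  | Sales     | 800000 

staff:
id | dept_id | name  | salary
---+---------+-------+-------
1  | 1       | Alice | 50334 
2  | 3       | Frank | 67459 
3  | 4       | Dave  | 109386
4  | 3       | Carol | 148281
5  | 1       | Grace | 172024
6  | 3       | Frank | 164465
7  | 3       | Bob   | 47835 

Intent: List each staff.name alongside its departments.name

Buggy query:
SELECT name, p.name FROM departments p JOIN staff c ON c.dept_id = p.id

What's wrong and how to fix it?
Bug: 'name' exists in both joined tables, so the database can't tell which one is meant

Fix: Qualify the column with its table alias (c.name)

Corrected query:
SELECT c.name, p.name FROM departments p JOIN staff c ON c.dept_id = p.id

Result:
name  | name     
------+----------
Alice | Marketing
Frank | Legal    
Dave  | Sales    
Carol | Legal    
Grace | Marketing
Frank | Legal    
Bob   | Legal    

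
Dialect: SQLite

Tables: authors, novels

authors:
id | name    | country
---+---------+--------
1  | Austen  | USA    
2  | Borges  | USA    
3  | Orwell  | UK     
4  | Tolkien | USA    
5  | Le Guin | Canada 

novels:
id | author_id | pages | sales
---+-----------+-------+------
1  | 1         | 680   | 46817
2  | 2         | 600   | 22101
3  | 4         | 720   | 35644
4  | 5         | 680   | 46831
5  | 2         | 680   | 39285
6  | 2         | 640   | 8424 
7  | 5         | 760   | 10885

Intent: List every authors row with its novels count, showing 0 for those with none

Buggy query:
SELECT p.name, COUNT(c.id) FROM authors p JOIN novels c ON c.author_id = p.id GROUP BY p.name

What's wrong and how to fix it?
Bug: An inner join excludes parents with zero children

Fix: Switch to LEFT JOIN to retain unmatched parent rows

Corrected query:
SELECT p.name, COUNT(c.id) FROM authors p LEFT JOIN novels c ON c.author_id = p.id GROUP BY p.name

Result:
name    | COUNT(c.id)
--------+------------
Austen  | 1          
Borges  | 3          
Le Guin | 2          
Orwell  | 0          
Tolkien | 1          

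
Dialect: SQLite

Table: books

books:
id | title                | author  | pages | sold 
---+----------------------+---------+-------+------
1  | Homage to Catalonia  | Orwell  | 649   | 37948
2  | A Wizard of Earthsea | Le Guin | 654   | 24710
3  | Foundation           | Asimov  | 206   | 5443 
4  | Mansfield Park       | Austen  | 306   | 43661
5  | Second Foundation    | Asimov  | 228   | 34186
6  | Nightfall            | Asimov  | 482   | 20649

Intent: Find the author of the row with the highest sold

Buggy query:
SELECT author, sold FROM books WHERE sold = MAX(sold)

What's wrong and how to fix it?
Bug: MAX(sold) is an aggregate and cannot be used directly in WHERE

Fix: Use a subquery: WHERE sold = (SELECT MAX(sold) FROM books)

Corrected query:
SELECT author, sold FROM books WHERE sold = (SELECT MAX(sold) FROM books)

Result:
author | sold 
-------+------
Austen | 43661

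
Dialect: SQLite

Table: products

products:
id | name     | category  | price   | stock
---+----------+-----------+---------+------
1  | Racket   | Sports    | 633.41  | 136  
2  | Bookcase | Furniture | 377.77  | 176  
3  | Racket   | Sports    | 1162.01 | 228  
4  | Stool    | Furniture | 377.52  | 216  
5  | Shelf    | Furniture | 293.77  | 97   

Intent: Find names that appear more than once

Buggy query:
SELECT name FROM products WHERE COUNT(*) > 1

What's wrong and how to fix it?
Bug: COUNT(*) is an aggregate and cannot be used in WHERE

Fix: Group first, then use HAVING for the count condition

Corrected query:
SELECT name FROM products GROUP BY name HAVING COUNT(*) > 1

Result:
name  
------
Racket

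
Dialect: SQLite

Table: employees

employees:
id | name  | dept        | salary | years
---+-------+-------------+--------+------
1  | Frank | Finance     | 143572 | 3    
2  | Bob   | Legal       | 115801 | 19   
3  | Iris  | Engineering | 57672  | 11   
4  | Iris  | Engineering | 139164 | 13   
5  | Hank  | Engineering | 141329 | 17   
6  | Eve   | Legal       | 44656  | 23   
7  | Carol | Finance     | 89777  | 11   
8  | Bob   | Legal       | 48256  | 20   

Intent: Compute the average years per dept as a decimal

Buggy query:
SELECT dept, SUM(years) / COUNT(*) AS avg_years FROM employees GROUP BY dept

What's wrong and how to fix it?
Bug: SUM(years) and COUNT(*) are both integers; the division truncates the fractional part

Fix: Cast one side to REAL so the division keeps the fractional part

Corrected query:
SELECT dept, SUM(years) * 1.0 / COUNT(*) AS avg_years FROM employees GROUP BY dept

Result:
dept        | avg_years
------------+----------
Engineering | 13.666667
Finance     | 7        
Legal       | 20.666667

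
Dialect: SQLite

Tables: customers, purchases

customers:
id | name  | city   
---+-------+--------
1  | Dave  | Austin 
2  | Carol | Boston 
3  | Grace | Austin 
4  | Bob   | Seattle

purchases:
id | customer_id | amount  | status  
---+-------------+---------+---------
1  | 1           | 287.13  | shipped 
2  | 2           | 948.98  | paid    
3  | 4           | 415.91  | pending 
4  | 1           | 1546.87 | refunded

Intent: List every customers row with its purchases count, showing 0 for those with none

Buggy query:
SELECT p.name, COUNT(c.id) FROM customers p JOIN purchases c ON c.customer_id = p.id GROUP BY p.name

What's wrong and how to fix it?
Bug: An inner join excludes parents with zero children

Fix: Switch to LEFT JOIN to retain unmatched parent rows

Corrected query:
SELECT p.name, COUNT(c.id) FROM customers p LEFT JOIN purchases c ON c.customer_id = p.id GROUP BY p.name

Result:
name  | COUNT(c.id)
------+------------
Bob   | 1          
Carol | 1          
Dave  | 2          
Grace | 0          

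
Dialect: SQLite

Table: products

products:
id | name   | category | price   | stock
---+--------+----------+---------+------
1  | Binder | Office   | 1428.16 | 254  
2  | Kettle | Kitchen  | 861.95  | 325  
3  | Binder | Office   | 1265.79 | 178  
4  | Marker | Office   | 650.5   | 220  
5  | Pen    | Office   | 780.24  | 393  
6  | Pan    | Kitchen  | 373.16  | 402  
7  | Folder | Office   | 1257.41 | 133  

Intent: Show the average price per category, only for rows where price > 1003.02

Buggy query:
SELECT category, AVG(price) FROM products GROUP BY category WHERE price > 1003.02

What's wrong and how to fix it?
Bug: WHERE cannot follow GROUP BY

Fix: Move the WHERE clause before GROUP BY

Corrected query:
SELECT category, AVG(price) FROM products WHERE price > 1003.02 GROUP BY category

Result:
category | AVG(price)
---------+-----------
Office   | 1317.12   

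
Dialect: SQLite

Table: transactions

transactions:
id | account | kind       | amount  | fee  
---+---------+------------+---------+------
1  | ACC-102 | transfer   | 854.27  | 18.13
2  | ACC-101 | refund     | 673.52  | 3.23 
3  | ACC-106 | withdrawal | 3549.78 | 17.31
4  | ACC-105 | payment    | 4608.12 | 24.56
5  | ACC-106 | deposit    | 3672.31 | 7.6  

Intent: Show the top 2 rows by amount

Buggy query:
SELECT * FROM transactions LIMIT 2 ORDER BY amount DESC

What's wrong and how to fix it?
Bug: LIMIT must come after ORDER BY

Fix: Swap the clauses: ORDER BY first, then LIMIT

Corrected query:
SELECT * FROM transactions ORDER BY amount DESC LIMIT 2

Result:
id | account | kind    | amount  | fee  
---+---------+---------+---------+------
4  | ACC-105 | payment | 4608.12 | 24.56
5  | ACC-106 | deposit | 3672.31 | 7.6  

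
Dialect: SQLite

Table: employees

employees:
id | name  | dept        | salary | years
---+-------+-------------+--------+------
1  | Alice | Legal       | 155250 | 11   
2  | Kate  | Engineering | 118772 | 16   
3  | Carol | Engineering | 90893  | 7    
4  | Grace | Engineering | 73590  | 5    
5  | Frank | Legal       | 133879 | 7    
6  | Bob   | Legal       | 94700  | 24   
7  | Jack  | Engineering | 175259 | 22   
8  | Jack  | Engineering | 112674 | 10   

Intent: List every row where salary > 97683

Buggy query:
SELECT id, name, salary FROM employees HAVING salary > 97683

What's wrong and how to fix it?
Bug: This is a non-aggregate query (no GROUP BY, no aggregates), so in SQLite the HAVING clause is invalid here; a row-level condition belongs in WHERE

Fix: Use WHERE for row-level filtering

Corrected query:
SELECT id, name, salary FROM employees WHERE salary > 97683

Result:
id | name  | salary
---+-------+-------
1  | Alice | 155250
2  | Kate  | 118772
5  | Frank | 133879
7  | Jack  | 175259
8  | Jack  | 112674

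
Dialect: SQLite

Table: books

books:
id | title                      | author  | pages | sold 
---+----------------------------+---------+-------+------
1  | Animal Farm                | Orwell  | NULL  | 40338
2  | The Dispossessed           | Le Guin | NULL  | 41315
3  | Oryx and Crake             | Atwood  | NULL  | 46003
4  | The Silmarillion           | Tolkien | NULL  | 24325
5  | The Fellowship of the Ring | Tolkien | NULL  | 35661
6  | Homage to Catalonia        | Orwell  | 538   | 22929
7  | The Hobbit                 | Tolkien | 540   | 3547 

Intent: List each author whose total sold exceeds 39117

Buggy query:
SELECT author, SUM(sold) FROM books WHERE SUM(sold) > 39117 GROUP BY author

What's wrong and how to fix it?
Bug: WHERE runs before GROUP BY, so aggregates aren't available there

Fix: Use HAVING (which filters groups after aggregation) instead of WHERE

Corrected query:
SELECT author, SUM(sold) FROM books GROUP BY author HAVING SUM(sold) > 39117

Result:
author  | SUM(sold)
--------+----------
Atwood  | 46003    
Le Guin | 41315    
Orwell  | 63267    
Tolkien | 63533    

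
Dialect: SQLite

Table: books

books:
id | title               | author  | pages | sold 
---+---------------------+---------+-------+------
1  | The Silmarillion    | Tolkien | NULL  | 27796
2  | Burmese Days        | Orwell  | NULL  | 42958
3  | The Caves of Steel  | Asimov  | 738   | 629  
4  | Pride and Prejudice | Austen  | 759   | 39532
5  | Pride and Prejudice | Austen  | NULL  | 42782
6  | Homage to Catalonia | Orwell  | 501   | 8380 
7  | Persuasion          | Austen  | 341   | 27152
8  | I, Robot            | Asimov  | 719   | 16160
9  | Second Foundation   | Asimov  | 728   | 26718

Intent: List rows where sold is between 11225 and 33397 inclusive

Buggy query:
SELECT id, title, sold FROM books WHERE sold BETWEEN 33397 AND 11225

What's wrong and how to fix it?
Bug: The bounds are reversed; BETWEEN a AND b requires a <= b to match anything

Fix: Write BETWEEN 11225 AND 33397

Corrected query:
SELECT id, title, sold FROM books WHERE sold BETWEEN 11225 AND 33397

Result:
id | title             | sold 
---+-------------------+------
1  | The Silmarillion  | 27796
7  | Persuasion        | 27152
8  | I, Robot          | 16160
9  | Second Foundation | 26718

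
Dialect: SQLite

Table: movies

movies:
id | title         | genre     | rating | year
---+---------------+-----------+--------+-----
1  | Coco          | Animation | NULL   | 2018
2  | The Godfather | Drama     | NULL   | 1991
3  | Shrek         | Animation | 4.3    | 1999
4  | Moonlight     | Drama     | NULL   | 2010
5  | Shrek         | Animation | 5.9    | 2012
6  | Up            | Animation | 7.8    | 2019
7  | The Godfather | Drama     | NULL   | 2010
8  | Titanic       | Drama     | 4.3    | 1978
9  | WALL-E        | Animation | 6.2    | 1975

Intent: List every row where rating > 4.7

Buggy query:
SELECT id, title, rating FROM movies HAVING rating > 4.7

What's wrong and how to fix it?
Bug: This is a non-aggregate query (no GROUP BY, no aggregates), so in SQLite the HAVING clause is invalid here; a row-level condition belongs in WHERE

Fix: Replace HAVING with WHERE since the condition applies to individual rows

Corrected query:
SELECT id, title, rating FROM movies WHERE rating > 4.7

Result:
id | title  | rating
---+--------+-------
5  | Shrek  | 5.9   
6  | Up     | 7.8   
9  | WALL-E | 6.2   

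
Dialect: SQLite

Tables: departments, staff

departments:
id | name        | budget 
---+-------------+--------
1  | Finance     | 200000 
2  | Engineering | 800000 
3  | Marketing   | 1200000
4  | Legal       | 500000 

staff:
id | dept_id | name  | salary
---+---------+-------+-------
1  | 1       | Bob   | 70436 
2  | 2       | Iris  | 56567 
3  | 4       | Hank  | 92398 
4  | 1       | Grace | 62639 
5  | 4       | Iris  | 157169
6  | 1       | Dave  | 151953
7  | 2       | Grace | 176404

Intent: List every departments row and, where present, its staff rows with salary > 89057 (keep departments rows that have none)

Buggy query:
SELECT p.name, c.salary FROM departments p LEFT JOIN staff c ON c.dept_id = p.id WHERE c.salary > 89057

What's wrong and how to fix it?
Bug: A WHERE condition on the right-hand table after LEFT JOIN drops unmatched parents

Fix: Move the right-table condition into the ON clause so unmatched parents are kept

Corrected query:
SELECT p.name, c.salary FROM departments p LEFT JOIN staff c ON c.dept_id = p.id AND c.salary > 89057

Result:
name        | salary
------------+-------
Finance     | 151953
Engineering | 176404
Marketing   | NULL  
Legal       | 92398 
Legal       | 157169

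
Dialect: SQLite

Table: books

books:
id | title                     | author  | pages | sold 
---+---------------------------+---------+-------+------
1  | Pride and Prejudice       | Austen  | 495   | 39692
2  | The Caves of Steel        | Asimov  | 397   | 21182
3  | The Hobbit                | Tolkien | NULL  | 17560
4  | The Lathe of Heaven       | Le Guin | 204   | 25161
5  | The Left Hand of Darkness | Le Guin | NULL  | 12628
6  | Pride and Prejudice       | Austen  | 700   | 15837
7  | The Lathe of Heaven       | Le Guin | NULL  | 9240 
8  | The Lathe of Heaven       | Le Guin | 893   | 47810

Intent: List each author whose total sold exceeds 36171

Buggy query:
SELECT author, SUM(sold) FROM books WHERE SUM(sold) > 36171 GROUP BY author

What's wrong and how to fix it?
Bug: WHERE runs before GROUP BY, so aggregates aren't available there

Fix: Use HAVING (which filters groups after aggregation) instead of WHERE

Corrected query:
SELECT author, SUM(sold) FROM books GROUP BY author HAVING SUM(sold) > 36171

Result:
author  | SUM(sold)
--------+----------
Austen  | 55529    
Le Guin | 94839    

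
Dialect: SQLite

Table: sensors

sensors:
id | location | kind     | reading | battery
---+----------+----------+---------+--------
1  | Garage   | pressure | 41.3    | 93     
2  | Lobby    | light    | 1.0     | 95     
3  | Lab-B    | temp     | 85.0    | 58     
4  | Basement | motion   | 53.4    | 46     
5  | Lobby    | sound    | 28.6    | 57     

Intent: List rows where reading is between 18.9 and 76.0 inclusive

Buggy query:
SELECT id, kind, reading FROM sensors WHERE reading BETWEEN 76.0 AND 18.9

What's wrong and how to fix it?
Bug: BETWEEN expects the lower bound first; with 76.0 AND 18.9 the range is empty

Fix: Swap the bounds so the smaller value comes first

Corrected query:
SELECT id, kind, reading FROM sensors WHERE reading BETWEEN 18.9 AND 76.0

Result:
id | kind     | reading
---+----------+--------
1  | pressure | 41.3   
4  | motion   | 53.4   
5  | sound    | 28.6   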